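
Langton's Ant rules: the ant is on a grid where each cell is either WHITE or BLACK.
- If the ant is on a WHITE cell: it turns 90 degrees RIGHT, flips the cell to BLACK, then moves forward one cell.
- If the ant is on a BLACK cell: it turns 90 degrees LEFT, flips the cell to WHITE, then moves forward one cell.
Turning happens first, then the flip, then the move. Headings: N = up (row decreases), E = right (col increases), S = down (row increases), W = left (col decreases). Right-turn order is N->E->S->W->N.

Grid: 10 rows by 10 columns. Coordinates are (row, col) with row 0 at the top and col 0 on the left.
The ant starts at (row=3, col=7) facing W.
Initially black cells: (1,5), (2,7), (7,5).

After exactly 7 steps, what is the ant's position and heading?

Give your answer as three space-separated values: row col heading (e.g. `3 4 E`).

Step 1: on WHITE (3,7): turn R to N, flip to black, move to (2,7). |black|=4
Step 2: on BLACK (2,7): turn L to W, flip to white, move to (2,6). |black|=3
Step 3: on WHITE (2,6): turn R to N, flip to black, move to (1,6). |black|=4
Step 4: on WHITE (1,6): turn R to E, flip to black, move to (1,7). |black|=5
Step 5: on WHITE (1,7): turn R to S, flip to black, move to (2,7). |black|=6
Step 6: on WHITE (2,7): turn R to W, flip to black, move to (2,6). |black|=7
Step 7: on BLACK (2,6): turn L to S, flip to white, move to (3,6). |black|=6

Answer: 3 6 S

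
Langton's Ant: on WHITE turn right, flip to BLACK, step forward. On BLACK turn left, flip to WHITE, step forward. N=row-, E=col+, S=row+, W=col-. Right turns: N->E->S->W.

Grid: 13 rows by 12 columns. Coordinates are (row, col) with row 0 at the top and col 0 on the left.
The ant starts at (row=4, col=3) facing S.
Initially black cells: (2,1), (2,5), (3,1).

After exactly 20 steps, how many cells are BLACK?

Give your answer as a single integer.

Step 1: on WHITE (4,3): turn R to W, flip to black, move to (4,2). |black|=4
Step 2: on WHITE (4,2): turn R to N, flip to black, move to (3,2). |black|=5
Step 3: on WHITE (3,2): turn R to E, flip to black, move to (3,3). |black|=6
Step 4: on WHITE (3,3): turn R to S, flip to black, move to (4,3). |black|=7
Step 5: on BLACK (4,3): turn L to E, flip to white, move to (4,4). |black|=6
Step 6: on WHITE (4,4): turn R to S, flip to black, move to (5,4). |black|=7
Step 7: on WHITE (5,4): turn R to W, flip to black, move to (5,3). |black|=8
Step 8: on WHITE (5,3): turn R to N, flip to black, move to (4,3). |black|=9
Step 9: on WHITE (4,3): turn R to E, flip to black, move to (4,4). |black|=10
Step 10: on BLACK (4,4): turn L to N, flip to white, move to (3,4). |black|=9
Step 11: on WHITE (3,4): turn R to E, flip to black, move to (3,5). |black|=10
Step 12: on WHITE (3,5): turn R to S, flip to black, move to (4,5). |black|=11
Step 13: on WHITE (4,5): turn R to W, flip to black, move to (4,4). |black|=12
Step 14: on WHITE (4,4): turn R to N, flip to black, move to (3,4). |black|=13
Step 15: on BLACK (3,4): turn L to W, flip to white, move to (3,3). |black|=12
Step 16: on BLACK (3,3): turn L to S, flip to white, move to (4,3). |black|=11
Step 17: on BLACK (4,3): turn L to E, flip to white, move to (4,4). |black|=10
Step 18: on BLACK (4,4): turn L to N, flip to white, move to (3,4). |black|=9
Step 19: on WHITE (3,4): turn R to E, flip to black, move to (3,5). |black|=10
Step 20: on BLACK (3,5): turn L to N, flip to white, move to (2,5). |black|=9

Answer: 9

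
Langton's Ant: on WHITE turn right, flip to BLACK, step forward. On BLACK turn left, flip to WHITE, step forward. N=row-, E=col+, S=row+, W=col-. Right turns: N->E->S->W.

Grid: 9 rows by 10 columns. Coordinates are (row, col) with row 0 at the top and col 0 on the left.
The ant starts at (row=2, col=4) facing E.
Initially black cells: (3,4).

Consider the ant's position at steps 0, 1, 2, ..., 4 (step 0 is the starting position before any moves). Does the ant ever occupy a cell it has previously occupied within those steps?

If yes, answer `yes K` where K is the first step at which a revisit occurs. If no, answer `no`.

Step 1: on WHITE (2,4): turn R to S, flip to black, move to (3,4). |black|=2 — new cell
Step 2: on BLACK (3,4): turn L to E, flip to white, move to (3,5). |black|=1 — new cell
Step 3: on WHITE (3,5): turn R to S, flip to black, move to (4,5). |black|=2 — new cell
Step 4: on WHITE (4,5): turn R to W, flip to black, move to (4,4). |black|=3 — new cell
No revisit within 4 steps.

Answer: no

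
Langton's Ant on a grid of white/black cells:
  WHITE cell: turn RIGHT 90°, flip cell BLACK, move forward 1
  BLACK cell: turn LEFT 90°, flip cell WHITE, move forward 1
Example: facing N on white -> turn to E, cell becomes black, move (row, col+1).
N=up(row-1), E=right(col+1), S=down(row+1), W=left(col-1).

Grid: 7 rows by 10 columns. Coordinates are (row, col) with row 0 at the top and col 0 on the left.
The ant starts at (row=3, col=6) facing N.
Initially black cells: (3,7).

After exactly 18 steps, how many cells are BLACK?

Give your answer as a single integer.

Answer: 5

Derivation:
Step 1: on WHITE (3,6): turn R to E, flip to black, move to (3,7). |black|=2
Step 2: on BLACK (3,7): turn L to N, flip to white, move to (2,7). |black|=1
Step 3: on WHITE (2,7): turn R to E, flip to black, move to (2,8). |black|=2
Step 4: on WHITE (2,8): turn R to S, flip to black, move to (3,8). |black|=3
Step 5: on WHITE (3,8): turn R to W, flip to black, move to (3,7). |black|=4
Step 6: on WHITE (3,7): turn R to N, flip to black, move to (2,7). |black|=5
Step 7: on BLACK (2,7): turn L to W, flip to white, move to (2,6). |black|=4
Step 8: on WHITE (2,6): turn R to N, flip to black, move to (1,6). |black|=5
Step 9: on WHITE (1,6): turn R to E, flip to black, move to (1,7). |black|=6
Step 10: on WHITE (1,7): turn R to S, flip to black, move to (2,7). |black|=7
Step 11: on WHITE (2,7): turn R to W, flip to black, move to (2,6). |black|=8
Step 12: on BLACK (2,6): turn L to S, flip to white, move to (3,6). |black|=7
Step 13: on BLACK (3,6): turn L to E, flip to white, move to (3,7). |black|=6
Step 14: on BLACK (3,7): turn L to N, flip to white, move to (2,7). |black|=5
Step 15: on BLACK (2,7): turn L to W, flip to white, move to (2,6). |black|=4
Step 16: on WHITE (2,6): turn R to N, flip to black, move to (1,6). |black|=5
Step 17: on BLACK (1,6): turn L to W, flip to white, move to (1,5). |black|=4
Step 18: on WHITE (1,5): turn R to N, flip to black, move to (0,5). |black|=5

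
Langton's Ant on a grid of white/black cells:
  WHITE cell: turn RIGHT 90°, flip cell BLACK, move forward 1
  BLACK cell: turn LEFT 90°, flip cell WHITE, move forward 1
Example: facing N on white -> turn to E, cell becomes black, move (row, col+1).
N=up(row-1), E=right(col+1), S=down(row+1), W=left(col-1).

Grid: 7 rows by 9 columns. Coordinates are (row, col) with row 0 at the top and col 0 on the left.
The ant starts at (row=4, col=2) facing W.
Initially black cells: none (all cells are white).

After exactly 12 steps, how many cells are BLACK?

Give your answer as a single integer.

Answer: 8

Derivation:
Step 1: on WHITE (4,2): turn R to N, flip to black, move to (3,2). |black|=1
Step 2: on WHITE (3,2): turn R to E, flip to black, move to (3,3). |black|=2
Step 3: on WHITE (3,3): turn R to S, flip to black, move to (4,3). |black|=3
Step 4: on WHITE (4,3): turn R to W, flip to black, move to (4,2). |black|=4
Step 5: on BLACK (4,2): turn L to S, flip to white, move to (5,2). |black|=3
Step 6: on WHITE (5,2): turn R to W, flip to black, move to (5,1). |black|=4
Step 7: on WHITE (5,1): turn R to N, flip to black, move to (4,1). |black|=5
Step 8: on WHITE (4,1): turn R to E, flip to black, move to (4,2). |black|=6
Step 9: on WHITE (4,2): turn R to S, flip to black, move to (5,2). |black|=7
Step 10: on BLACK (5,2): turn L to E, flip to white, move to (5,3). |black|=6
Step 11: on WHITE (5,3): turn R to S, flip to black, move to (6,3). |black|=7
Step 12: on WHITE (6,3): turn R to W, flip to black, move to (6,2). |black|=8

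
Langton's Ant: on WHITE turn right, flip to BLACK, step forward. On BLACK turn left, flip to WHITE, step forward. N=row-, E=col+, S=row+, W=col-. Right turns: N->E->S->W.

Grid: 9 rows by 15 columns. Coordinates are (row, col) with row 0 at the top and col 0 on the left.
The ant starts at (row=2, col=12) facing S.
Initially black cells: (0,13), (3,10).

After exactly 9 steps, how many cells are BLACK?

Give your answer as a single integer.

Step 1: on WHITE (2,12): turn R to W, flip to black, move to (2,11). |black|=3
Step 2: on WHITE (2,11): turn R to N, flip to black, move to (1,11). |black|=4
Step 3: on WHITE (1,11): turn R to E, flip to black, move to (1,12). |black|=5
Step 4: on WHITE (1,12): turn R to S, flip to black, move to (2,12). |black|=6
Step 5: on BLACK (2,12): turn L to E, flip to white, move to (2,13). |black|=5
Step 6: on WHITE (2,13): turn R to S, flip to black, move to (3,13). |black|=6
Step 7: on WHITE (3,13): turn R to W, flip to black, move to (3,12). |black|=7
Step 8: on WHITE (3,12): turn R to N, flip to black, move to (2,12). |black|=8
Step 9: on WHITE (2,12): turn R to E, flip to black, move to (2,13). |black|=9

Answer: 9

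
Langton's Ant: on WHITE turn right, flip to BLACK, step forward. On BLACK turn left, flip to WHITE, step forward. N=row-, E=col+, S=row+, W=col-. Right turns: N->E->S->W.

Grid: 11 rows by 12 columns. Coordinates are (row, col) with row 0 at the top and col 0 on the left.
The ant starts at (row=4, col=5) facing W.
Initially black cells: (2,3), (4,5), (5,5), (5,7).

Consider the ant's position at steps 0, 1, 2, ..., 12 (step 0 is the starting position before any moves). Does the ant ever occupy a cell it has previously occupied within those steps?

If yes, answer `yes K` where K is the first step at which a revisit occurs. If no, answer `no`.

Answer: yes 5

Derivation:
Step 1: on BLACK (4,5): turn L to S, flip to white, move to (5,5). |black|=3 — new cell
Step 2: on BLACK (5,5): turn L to E, flip to white, move to (5,6). |black|=2 — new cell
Step 3: on WHITE (5,6): turn R to S, flip to black, move to (6,6). |black|=3 — new cell
Step 4: on WHITE (6,6): turn R to W, flip to black, move to (6,5). |black|=4 — new cell
Step 5: on WHITE (6,5): turn R to N, flip to black, move to (5,5). |black|=5 — REVISIT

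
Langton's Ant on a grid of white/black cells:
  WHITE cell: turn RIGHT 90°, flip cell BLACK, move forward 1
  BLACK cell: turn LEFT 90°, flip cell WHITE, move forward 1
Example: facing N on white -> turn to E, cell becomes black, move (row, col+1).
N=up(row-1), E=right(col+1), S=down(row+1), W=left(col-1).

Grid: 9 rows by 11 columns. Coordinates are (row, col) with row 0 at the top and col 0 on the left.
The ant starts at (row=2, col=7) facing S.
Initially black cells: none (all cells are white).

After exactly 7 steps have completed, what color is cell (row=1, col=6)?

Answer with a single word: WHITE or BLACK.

Step 1: on WHITE (2,7): turn R to W, flip to black, move to (2,6). |black|=1
Step 2: on WHITE (2,6): turn R to N, flip to black, move to (1,6). |black|=2
Step 3: on WHITE (1,6): turn R to E, flip to black, move to (1,7). |black|=3
Step 4: on WHITE (1,7): turn R to S, flip to black, move to (2,7). |black|=4
Step 5: on BLACK (2,7): turn L to E, flip to white, move to (2,8). |black|=3
Step 6: on WHITE (2,8): turn R to S, flip to black, move to (3,8). |black|=4
Step 7: on WHITE (3,8): turn R to W, flip to black, move to (3,7). |black|=5

Answer: BLACK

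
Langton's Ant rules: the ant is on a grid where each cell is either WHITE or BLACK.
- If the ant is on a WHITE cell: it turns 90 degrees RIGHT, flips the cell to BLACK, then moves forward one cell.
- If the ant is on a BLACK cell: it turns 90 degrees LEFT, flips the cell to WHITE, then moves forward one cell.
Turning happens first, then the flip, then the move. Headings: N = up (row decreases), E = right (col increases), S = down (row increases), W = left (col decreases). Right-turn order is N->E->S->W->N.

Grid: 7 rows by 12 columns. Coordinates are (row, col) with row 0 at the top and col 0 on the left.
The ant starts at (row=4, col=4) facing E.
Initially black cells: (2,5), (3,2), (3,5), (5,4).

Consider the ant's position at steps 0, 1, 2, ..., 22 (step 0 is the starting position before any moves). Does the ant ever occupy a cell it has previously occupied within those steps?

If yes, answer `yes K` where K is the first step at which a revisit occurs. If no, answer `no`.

Step 1: on WHITE (4,4): turn R to S, flip to black, move to (5,4). |black|=5 — new cell
Step 2: on BLACK (5,4): turn L to E, flip to white, move to (5,5). |black|=4 — new cell
Step 3: on WHITE (5,5): turn R to S, flip to black, move to (6,5). |black|=5 — new cell
Step 4: on WHITE (6,5): turn R to W, flip to black, move to (6,4). |black|=6 — new cell
Step 5: on WHITE (6,4): turn R to N, flip to black, move to (5,4). |black|=7 — REVISIT

Answer: yes 5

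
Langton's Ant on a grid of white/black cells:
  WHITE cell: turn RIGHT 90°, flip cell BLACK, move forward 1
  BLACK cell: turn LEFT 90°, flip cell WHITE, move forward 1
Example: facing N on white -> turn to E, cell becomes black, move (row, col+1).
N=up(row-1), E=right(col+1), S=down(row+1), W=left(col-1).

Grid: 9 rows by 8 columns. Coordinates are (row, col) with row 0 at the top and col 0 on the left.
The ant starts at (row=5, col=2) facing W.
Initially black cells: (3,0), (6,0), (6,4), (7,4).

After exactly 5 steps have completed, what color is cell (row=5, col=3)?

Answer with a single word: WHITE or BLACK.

Answer: BLACK

Derivation:
Step 1: on WHITE (5,2): turn R to N, flip to black, move to (4,2). |black|=5
Step 2: on WHITE (4,2): turn R to E, flip to black, move to (4,3). |black|=6
Step 3: on WHITE (4,3): turn R to S, flip to black, move to (5,3). |black|=7
Step 4: on WHITE (5,3): turn R to W, flip to black, move to (5,2). |black|=8
Step 5: on BLACK (5,2): turn L to S, flip to white, move to (6,2). |black|=7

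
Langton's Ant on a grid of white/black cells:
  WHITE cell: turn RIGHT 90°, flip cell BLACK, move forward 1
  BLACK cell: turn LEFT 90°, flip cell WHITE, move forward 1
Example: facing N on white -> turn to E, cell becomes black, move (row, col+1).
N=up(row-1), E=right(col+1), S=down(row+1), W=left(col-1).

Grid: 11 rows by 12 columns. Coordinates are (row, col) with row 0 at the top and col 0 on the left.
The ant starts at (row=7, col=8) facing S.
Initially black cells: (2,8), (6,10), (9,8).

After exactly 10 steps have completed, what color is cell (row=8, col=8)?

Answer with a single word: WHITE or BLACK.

Step 1: on WHITE (7,8): turn R to W, flip to black, move to (7,7). |black|=4
Step 2: on WHITE (7,7): turn R to N, flip to black, move to (6,7). |black|=5
Step 3: on WHITE (6,7): turn R to E, flip to black, move to (6,8). |black|=6
Step 4: on WHITE (6,8): turn R to S, flip to black, move to (7,8). |black|=7
Step 5: on BLACK (7,8): turn L to E, flip to white, move to (7,9). |black|=6
Step 6: on WHITE (7,9): turn R to S, flip to black, move to (8,9). |black|=7
Step 7: on WHITE (8,9): turn R to W, flip to black, move to (8,8). |black|=8
Step 8: on WHITE (8,8): turn R to N, flip to black, move to (7,8). |black|=9
Step 9: on WHITE (7,8): turn R to E, flip to black, move to (7,9). |black|=10
Step 10: on BLACK (7,9): turn L to N, flip to white, move to (6,9). |black|=9

Answer: BLACK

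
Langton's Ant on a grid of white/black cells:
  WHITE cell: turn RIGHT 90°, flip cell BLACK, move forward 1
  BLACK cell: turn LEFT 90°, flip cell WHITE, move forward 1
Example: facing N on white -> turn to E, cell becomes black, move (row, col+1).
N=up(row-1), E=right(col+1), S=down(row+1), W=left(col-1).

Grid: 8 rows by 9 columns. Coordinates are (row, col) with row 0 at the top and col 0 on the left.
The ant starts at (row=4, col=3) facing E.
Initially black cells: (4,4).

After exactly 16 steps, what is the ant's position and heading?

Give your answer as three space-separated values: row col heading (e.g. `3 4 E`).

Step 1: on WHITE (4,3): turn R to S, flip to black, move to (5,3). |black|=2
Step 2: on WHITE (5,3): turn R to W, flip to black, move to (5,2). |black|=3
Step 3: on WHITE (5,2): turn R to N, flip to black, move to (4,2). |black|=4
Step 4: on WHITE (4,2): turn R to E, flip to black, move to (4,3). |black|=5
Step 5: on BLACK (4,3): turn L to N, flip to white, move to (3,3). |black|=4
Step 6: on WHITE (3,3): turn R to E, flip to black, move to (3,4). |black|=5
Step 7: on WHITE (3,4): turn R to S, flip to black, move to (4,4). |black|=6
Step 8: on BLACK (4,4): turn L to E, flip to white, move to (4,5). |black|=5
Step 9: on WHITE (4,5): turn R to S, flip to black, move to (5,5). |black|=6
Step 10: on WHITE (5,5): turn R to W, flip to black, move to (5,4). |black|=7
Step 11: on WHITE (5,4): turn R to N, flip to black, move to (4,4). |black|=8
Step 12: on WHITE (4,4): turn R to E, flip to black, move to (4,5). |black|=9
Step 13: on BLACK (4,5): turn L to N, flip to white, move to (3,5). |black|=8
Step 14: on WHITE (3,5): turn R to E, flip to black, move to (3,6). |black|=9
Step 15: on WHITE (3,6): turn R to S, flip to black, move to (4,6). |black|=10
Step 16: on WHITE (4,6): turn R to W, flip to black, move to (4,5). |black|=11

Answer: 4 5 W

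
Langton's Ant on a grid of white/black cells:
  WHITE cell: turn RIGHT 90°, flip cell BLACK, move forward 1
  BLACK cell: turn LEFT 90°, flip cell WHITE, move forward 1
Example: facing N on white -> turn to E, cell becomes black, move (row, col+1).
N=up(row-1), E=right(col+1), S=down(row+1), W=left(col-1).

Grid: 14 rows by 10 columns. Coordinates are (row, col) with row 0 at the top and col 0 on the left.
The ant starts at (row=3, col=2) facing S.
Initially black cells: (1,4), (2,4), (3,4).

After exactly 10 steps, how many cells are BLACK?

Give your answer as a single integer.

Answer: 9

Derivation:
Step 1: on WHITE (3,2): turn R to W, flip to black, move to (3,1). |black|=4
Step 2: on WHITE (3,1): turn R to N, flip to black, move to (2,1). |black|=5
Step 3: on WHITE (2,1): turn R to E, flip to black, move to (2,2). |black|=6
Step 4: on WHITE (2,2): turn R to S, flip to black, move to (3,2). |black|=7
Step 5: on BLACK (3,2): turn L to E, flip to white, move to (3,3). |black|=6
Step 6: on WHITE (3,3): turn R to S, flip to black, move to (4,3). |black|=7
Step 7: on WHITE (4,3): turn R to W, flip to black, move to (4,2). |black|=8
Step 8: on WHITE (4,2): turn R to N, flip to black, move to (3,2). |black|=9
Step 9: on WHITE (3,2): turn R to E, flip to black, move to (3,3). |black|=10
Step 10: on BLACK (3,3): turn L to N, flip to white, move to (2,3). |black|=9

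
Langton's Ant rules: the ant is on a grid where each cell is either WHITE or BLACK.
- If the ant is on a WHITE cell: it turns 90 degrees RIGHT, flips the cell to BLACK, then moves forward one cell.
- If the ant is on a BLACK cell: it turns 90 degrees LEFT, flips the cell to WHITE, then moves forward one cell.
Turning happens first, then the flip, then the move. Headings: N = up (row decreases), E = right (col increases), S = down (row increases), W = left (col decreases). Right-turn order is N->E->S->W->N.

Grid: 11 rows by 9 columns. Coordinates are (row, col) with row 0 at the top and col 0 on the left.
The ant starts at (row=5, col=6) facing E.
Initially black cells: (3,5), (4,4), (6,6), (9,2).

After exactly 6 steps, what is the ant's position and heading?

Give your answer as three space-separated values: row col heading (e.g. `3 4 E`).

Step 1: on WHITE (5,6): turn R to S, flip to black, move to (6,6). |black|=5
Step 2: on BLACK (6,6): turn L to E, flip to white, move to (6,7). |black|=4
Step 3: on WHITE (6,7): turn R to S, flip to black, move to (7,7). |black|=5
Step 4: on WHITE (7,7): turn R to W, flip to black, move to (7,6). |black|=6
Step 5: on WHITE (7,6): turn R to N, flip to black, move to (6,6). |black|=7
Step 6: on WHITE (6,6): turn R to E, flip to black, move to (6,7). |black|=8

Answer: 6 7 E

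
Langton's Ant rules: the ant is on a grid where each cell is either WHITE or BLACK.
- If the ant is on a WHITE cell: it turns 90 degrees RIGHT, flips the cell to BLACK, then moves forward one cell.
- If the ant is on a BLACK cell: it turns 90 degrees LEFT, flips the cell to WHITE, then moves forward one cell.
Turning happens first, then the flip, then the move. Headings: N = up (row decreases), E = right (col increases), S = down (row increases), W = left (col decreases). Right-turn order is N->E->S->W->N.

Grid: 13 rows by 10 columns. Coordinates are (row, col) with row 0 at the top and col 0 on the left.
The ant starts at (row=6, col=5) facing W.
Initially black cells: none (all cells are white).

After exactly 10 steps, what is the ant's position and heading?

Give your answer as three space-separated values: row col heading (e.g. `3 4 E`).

Step 1: on WHITE (6,5): turn R to N, flip to black, move to (5,5). |black|=1
Step 2: on WHITE (5,5): turn R to E, flip to black, move to (5,6). |black|=2
Step 3: on WHITE (5,6): turn R to S, flip to black, move to (6,6). |black|=3
Step 4: on WHITE (6,6): turn R to W, flip to black, move to (6,5). |black|=4
Step 5: on BLACK (6,5): turn L to S, flip to white, move to (7,5). |black|=3
Step 6: on WHITE (7,5): turn R to W, flip to black, move to (7,4). |black|=4
Step 7: on WHITE (7,4): turn R to N, flip to black, move to (6,4). |black|=5
Step 8: on WHITE (6,4): turn R to E, flip to black, move to (6,5). |black|=6
Step 9: on WHITE (6,5): turn R to S, flip to black, move to (7,5). |black|=7
Step 10: on BLACK (7,5): turn L to E, flip to white, move to (7,6). |black|=6

Answer: 7 6 E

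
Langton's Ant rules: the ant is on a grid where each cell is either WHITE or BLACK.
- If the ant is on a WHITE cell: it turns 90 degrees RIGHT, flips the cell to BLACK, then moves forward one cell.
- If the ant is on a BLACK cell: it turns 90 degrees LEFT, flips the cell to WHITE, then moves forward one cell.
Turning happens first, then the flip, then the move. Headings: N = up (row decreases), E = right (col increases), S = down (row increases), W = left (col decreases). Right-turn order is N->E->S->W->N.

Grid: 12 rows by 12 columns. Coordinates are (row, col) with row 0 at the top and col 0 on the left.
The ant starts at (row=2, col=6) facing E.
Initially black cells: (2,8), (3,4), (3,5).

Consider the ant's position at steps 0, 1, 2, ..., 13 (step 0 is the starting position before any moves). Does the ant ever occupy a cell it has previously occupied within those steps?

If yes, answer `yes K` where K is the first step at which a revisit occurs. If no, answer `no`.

Step 1: on WHITE (2,6): turn R to S, flip to black, move to (3,6). |black|=4 — new cell
Step 2: on WHITE (3,6): turn R to W, flip to black, move to (3,5). |black|=5 — new cell
Step 3: on BLACK (3,5): turn L to S, flip to white, move to (4,5). |black|=4 — new cell
Step 4: on WHITE (4,5): turn R to W, flip to black, move to (4,4). |black|=5 — new cell
Step 5: on WHITE (4,4): turn R to N, flip to black, move to (3,4). |black|=6 — new cell
Step 6: on BLACK (3,4): turn L to W, flip to white, move to (3,3). |black|=5 — new cell
Step 7: on WHITE (3,3): turn R to N, flip to black, move to (2,3). |black|=6 — new cell
Step 8: on WHITE (2,3): turn R to E, flip to black, move to (2,4). |black|=7 — new cell
Step 9: on WHITE (2,4): turn R to S, flip to black, move to (3,4). |black|=8 — REVISIT

Answer: yes 9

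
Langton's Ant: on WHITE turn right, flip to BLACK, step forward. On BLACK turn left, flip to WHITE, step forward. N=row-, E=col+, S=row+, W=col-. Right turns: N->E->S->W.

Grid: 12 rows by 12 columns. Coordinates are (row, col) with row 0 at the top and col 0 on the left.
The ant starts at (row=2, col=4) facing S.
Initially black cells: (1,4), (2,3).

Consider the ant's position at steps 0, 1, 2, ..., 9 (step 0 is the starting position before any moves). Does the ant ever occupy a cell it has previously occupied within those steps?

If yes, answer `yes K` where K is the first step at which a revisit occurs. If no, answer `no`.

Answer: yes 5

Derivation:
Step 1: on WHITE (2,4): turn R to W, flip to black, move to (2,3). |black|=3 — new cell
Step 2: on BLACK (2,3): turn L to S, flip to white, move to (3,3). |black|=2 — new cell
Step 3: on WHITE (3,3): turn R to W, flip to black, move to (3,2). |black|=3 — new cell
Step 4: on WHITE (3,2): turn R to N, flip to black, move to (2,2). |black|=4 — new cell
Step 5: on WHITE (2,2): turn R to E, flip to black, move to (2,3). |black|=5 — REVISIT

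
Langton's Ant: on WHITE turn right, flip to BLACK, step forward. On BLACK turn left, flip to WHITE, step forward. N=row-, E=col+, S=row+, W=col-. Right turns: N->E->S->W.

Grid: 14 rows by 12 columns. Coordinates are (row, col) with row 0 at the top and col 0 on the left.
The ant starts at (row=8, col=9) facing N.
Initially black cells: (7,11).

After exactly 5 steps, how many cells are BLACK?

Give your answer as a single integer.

Step 1: on WHITE (8,9): turn R to E, flip to black, move to (8,10). |black|=2
Step 2: on WHITE (8,10): turn R to S, flip to black, move to (9,10). |black|=3
Step 3: on WHITE (9,10): turn R to W, flip to black, move to (9,9). |black|=4
Step 4: on WHITE (9,9): turn R to N, flip to black, move to (8,9). |black|=5
Step 5: on BLACK (8,9): turn L to W, flip to white, move to (8,8). |black|=4

Answer: 4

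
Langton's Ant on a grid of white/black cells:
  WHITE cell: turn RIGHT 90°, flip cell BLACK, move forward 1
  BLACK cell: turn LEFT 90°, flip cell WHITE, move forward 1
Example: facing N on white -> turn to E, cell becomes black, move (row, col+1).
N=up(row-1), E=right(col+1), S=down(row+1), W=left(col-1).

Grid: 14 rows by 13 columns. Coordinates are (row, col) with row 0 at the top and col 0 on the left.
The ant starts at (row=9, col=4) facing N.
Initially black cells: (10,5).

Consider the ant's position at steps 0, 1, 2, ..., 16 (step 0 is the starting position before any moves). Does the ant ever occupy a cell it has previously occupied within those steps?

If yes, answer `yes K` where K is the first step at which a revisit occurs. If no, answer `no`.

Answer: yes 6

Derivation:
Step 1: on WHITE (9,4): turn R to E, flip to black, move to (9,5). |black|=2 — new cell
Step 2: on WHITE (9,5): turn R to S, flip to black, move to (10,5). |black|=3 — new cell
Step 3: on BLACK (10,5): turn L to E, flip to white, move to (10,6). |black|=2 — new cell
Step 4: on WHITE (10,6): turn R to S, flip to black, move to (11,6). |black|=3 — new cell
Step 5: on WHITE (11,6): turn R to W, flip to black, move to (11,5). |black|=4 — new cell
Step 6: on WHITE (11,5): turn R to N, flip to black, move to (10,5). |black|=5 — REVISIT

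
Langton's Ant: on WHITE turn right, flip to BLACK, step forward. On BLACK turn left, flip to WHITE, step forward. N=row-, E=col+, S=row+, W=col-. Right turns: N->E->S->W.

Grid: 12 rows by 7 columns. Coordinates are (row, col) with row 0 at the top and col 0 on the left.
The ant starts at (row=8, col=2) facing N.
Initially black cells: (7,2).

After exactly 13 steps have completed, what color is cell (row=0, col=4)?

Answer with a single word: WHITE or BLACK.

Step 1: on WHITE (8,2): turn R to E, flip to black, move to (8,3). |black|=2
Step 2: on WHITE (8,3): turn R to S, flip to black, move to (9,3). |black|=3
Step 3: on WHITE (9,3): turn R to W, flip to black, move to (9,2). |black|=4
Step 4: on WHITE (9,2): turn R to N, flip to black, move to (8,2). |black|=5
Step 5: on BLACK (8,2): turn L to W, flip to white, move to (8,1). |black|=4
Step 6: on WHITE (8,1): turn R to N, flip to black, move to (7,1). |black|=5
Step 7: on WHITE (7,1): turn R to E, flip to black, move to (7,2). |black|=6
Step 8: on BLACK (7,2): turn L to N, flip to white, move to (6,2). |black|=5
Step 9: on WHITE (6,2): turn R to E, flip to black, move to (6,3). |black|=6
Step 10: on WHITE (6,3): turn R to S, flip to black, move to (7,3). |black|=7
Step 11: on WHITE (7,3): turn R to W, flip to black, move to (7,2). |black|=8
Step 12: on WHITE (7,2): turn R to N, flip to black, move to (6,2). |black|=9
Step 13: on BLACK (6,2): turn L to W, flip to white, move to (6,1). |black|=8

Answer: WHITE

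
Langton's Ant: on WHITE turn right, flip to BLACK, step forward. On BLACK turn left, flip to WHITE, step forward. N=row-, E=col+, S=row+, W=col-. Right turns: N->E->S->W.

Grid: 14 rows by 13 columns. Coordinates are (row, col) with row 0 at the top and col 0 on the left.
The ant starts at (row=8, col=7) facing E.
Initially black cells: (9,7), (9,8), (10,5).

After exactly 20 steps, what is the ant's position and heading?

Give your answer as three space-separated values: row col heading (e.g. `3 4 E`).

Step 1: on WHITE (8,7): turn R to S, flip to black, move to (9,7). |black|=4
Step 2: on BLACK (9,7): turn L to E, flip to white, move to (9,8). |black|=3
Step 3: on BLACK (9,8): turn L to N, flip to white, move to (8,8). |black|=2
Step 4: on WHITE (8,8): turn R to E, flip to black, move to (8,9). |black|=3
Step 5: on WHITE (8,9): turn R to S, flip to black, move to (9,9). |black|=4
Step 6: on WHITE (9,9): turn R to W, flip to black, move to (9,8). |black|=5
Step 7: on WHITE (9,8): turn R to N, flip to black, move to (8,8). |black|=6
Step 8: on BLACK (8,8): turn L to W, flip to white, move to (8,7). |black|=5
Step 9: on BLACK (8,7): turn L to S, flip to white, move to (9,7). |black|=4
Step 10: on WHITE (9,7): turn R to W, flip to black, move to (9,6). |black|=5
Step 11: on WHITE (9,6): turn R to N, flip to black, move to (8,6). |black|=6
Step 12: on WHITE (8,6): turn R to E, flip to black, move to (8,7). |black|=7
Step 13: on WHITE (8,7): turn R to S, flip to black, move to (9,7). |black|=8
Step 14: on BLACK (9,7): turn L to E, flip to white, move to (9,8). |black|=7
Step 15: on BLACK (9,8): turn L to N, flip to white, move to (8,8). |black|=6
Step 16: on WHITE (8,8): turn R to E, flip to black, move to (8,9). |black|=7
Step 17: on BLACK (8,9): turn L to N, flip to white, move to (7,9). |black|=6
Step 18: on WHITE (7,9): turn R to E, flip to black, move to (7,10). |black|=7
Step 19: on WHITE (7,10): turn R to S, flip to black, move to (8,10). |black|=8
Step 20: on WHITE (8,10): turn R to W, flip to black, move to (8,9). |black|=9

Answer: 8 9 W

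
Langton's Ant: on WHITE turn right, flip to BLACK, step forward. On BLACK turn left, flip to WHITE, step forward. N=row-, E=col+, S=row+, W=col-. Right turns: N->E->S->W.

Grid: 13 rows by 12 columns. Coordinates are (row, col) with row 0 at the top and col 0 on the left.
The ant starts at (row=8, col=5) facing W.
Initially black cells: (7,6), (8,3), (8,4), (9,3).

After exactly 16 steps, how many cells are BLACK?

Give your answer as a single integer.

Answer: 8

Derivation:
Step 1: on WHITE (8,5): turn R to N, flip to black, move to (7,5). |black|=5
Step 2: on WHITE (7,5): turn R to E, flip to black, move to (7,6). |black|=6
Step 3: on BLACK (7,6): turn L to N, flip to white, move to (6,6). |black|=5
Step 4: on WHITE (6,6): turn R to E, flip to black, move to (6,7). |black|=6
Step 5: on WHITE (6,7): turn R to S, flip to black, move to (7,7). |black|=7
Step 6: on WHITE (7,7): turn R to W, flip to black, move to (7,6). |black|=8
Step 7: on WHITE (7,6): turn R to N, flip to black, move to (6,6). |black|=9
Step 8: on BLACK (6,6): turn L to W, flip to white, move to (6,5). |black|=8
Step 9: on WHITE (6,5): turn R to N, flip to black, move to (5,5). |black|=9
Step 10: on WHITE (5,5): turn R to E, flip to black, move to (5,6). |black|=10
Step 11: on WHITE (5,6): turn R to S, flip to black, move to (6,6). |black|=11
Step 12: on WHITE (6,6): turn R to W, flip to black, move to (6,5). |black|=12
Step 13: on BLACK (6,5): turn L to S, flip to white, move to (7,5). |black|=11
Step 14: on BLACK (7,5): turn L to E, flip to white, move to (7,6). |black|=10
Step 15: on BLACK (7,6): turn L to N, flip to white, move to (6,6). |black|=9
Step 16: on BLACK (6,6): turn L to W, flip to white, move to (6,5). |black|=8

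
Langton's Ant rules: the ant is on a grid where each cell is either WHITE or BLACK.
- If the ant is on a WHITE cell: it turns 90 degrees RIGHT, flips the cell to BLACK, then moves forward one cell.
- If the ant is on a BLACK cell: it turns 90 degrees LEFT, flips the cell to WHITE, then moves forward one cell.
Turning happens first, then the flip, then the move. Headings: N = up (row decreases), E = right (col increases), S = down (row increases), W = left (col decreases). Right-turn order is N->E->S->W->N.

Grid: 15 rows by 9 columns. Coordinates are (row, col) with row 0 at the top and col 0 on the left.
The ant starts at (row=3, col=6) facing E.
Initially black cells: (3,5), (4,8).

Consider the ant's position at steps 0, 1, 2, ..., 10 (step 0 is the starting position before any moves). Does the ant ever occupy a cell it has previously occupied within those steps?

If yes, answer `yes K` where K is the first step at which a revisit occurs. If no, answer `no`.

Answer: yes 7

Derivation:
Step 1: on WHITE (3,6): turn R to S, flip to black, move to (4,6). |black|=3 — new cell
Step 2: on WHITE (4,6): turn R to W, flip to black, move to (4,5). |black|=4 — new cell
Step 3: on WHITE (4,5): turn R to N, flip to black, move to (3,5). |black|=5 — new cell
Step 4: on BLACK (3,5): turn L to W, flip to white, move to (3,4). |black|=4 — new cell
Step 5: on WHITE (3,4): turn R to N, flip to black, move to (2,4). |black|=5 — new cell
Step 6: on WHITE (2,4): turn R to E, flip to black, move to (2,5). |black|=6 — new cell
Step 7: on WHITE (2,5): turn R to S, flip to black, move to (3,5). |black|=7 — REVISIT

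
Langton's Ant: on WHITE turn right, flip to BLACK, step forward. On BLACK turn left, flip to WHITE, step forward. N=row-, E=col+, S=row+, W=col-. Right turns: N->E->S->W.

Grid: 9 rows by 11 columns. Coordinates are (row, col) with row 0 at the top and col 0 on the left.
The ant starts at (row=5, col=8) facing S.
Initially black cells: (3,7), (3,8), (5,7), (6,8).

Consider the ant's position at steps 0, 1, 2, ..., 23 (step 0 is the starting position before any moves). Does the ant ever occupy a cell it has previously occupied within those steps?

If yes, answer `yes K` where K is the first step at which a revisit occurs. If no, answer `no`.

Answer: yes 5

Derivation:
Step 1: on WHITE (5,8): turn R to W, flip to black, move to (5,7). |black|=5 — new cell
Step 2: on BLACK (5,7): turn L to S, flip to white, move to (6,7). |black|=4 — new cell
Step 3: on WHITE (6,7): turn R to W, flip to black, move to (6,6). |black|=5 — new cell
Step 4: on WHITE (6,6): turn R to N, flip to black, move to (5,6). |black|=6 — new cell
Step 5: on WHITE (5,6): turn R to E, flip to black, move to (5,7). |black|=7 — REVISIT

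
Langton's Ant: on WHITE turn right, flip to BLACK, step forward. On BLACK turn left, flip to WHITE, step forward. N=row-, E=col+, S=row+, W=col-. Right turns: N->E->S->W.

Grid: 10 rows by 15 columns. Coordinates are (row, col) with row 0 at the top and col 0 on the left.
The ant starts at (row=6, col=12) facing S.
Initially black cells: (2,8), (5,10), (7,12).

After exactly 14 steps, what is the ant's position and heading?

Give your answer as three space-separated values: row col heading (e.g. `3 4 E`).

Step 1: on WHITE (6,12): turn R to W, flip to black, move to (6,11). |black|=4
Step 2: on WHITE (6,11): turn R to N, flip to black, move to (5,11). |black|=5
Step 3: on WHITE (5,11): turn R to E, flip to black, move to (5,12). |black|=6
Step 4: on WHITE (5,12): turn R to S, flip to black, move to (6,12). |black|=7
Step 5: on BLACK (6,12): turn L to E, flip to white, move to (6,13). |black|=6
Step 6: on WHITE (6,13): turn R to S, flip to black, move to (7,13). |black|=7
Step 7: on WHITE (7,13): turn R to W, flip to black, move to (7,12). |black|=8
Step 8: on BLACK (7,12): turn L to S, flip to white, move to (8,12). |black|=7
Step 9: on WHITE (8,12): turn R to W, flip to black, move to (8,11). |black|=8
Step 10: on WHITE (8,11): turn R to N, flip to black, move to (7,11). |black|=9
Step 11: on WHITE (7,11): turn R to E, flip to black, move to (7,12). |black|=10
Step 12: on WHITE (7,12): turn R to S, flip to black, move to (8,12). |black|=11
Step 13: on BLACK (8,12): turn L to E, flip to white, move to (8,13). |black|=10
Step 14: on WHITE (8,13): turn R to S, flip to black, move to (9,13). |black|=11

Answer: 9 13 S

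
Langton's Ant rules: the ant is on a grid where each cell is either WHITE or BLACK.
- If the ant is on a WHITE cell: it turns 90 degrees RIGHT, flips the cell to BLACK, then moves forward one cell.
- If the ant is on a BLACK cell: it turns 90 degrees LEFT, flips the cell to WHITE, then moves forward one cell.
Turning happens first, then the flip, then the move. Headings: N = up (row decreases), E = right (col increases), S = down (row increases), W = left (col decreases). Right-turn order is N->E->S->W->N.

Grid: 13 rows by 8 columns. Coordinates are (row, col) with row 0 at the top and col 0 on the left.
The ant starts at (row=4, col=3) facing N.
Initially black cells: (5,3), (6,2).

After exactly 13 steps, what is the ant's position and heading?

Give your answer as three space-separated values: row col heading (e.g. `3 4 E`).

Answer: 8 2 W

Derivation:
Step 1: on WHITE (4,3): turn R to E, flip to black, move to (4,4). |black|=3
Step 2: on WHITE (4,4): turn R to S, flip to black, move to (5,4). |black|=4
Step 3: on WHITE (5,4): turn R to W, flip to black, move to (5,3). |black|=5
Step 4: on BLACK (5,3): turn L to S, flip to white, move to (6,3). |black|=4
Step 5: on WHITE (6,3): turn R to W, flip to black, move to (6,2). |black|=5
Step 6: on BLACK (6,2): turn L to S, flip to white, move to (7,2). |black|=4
Step 7: on WHITE (7,2): turn R to W, flip to black, move to (7,1). |black|=5
Step 8: on WHITE (7,1): turn R to N, flip to black, move to (6,1). |black|=6
Step 9: on WHITE (6,1): turn R to E, flip to black, move to (6,2). |black|=7
Step 10: on WHITE (6,2): turn R to S, flip to black, move to (7,2). |black|=8
Step 11: on BLACK (7,2): turn L to E, flip to white, move to (7,3). |black|=7
Step 12: on WHITE (7,3): turn R to S, flip to black, move to (8,3). |black|=8
Step 13: on WHITE (8,3): turn R to W, flip to black, move to (8,2). |black|=9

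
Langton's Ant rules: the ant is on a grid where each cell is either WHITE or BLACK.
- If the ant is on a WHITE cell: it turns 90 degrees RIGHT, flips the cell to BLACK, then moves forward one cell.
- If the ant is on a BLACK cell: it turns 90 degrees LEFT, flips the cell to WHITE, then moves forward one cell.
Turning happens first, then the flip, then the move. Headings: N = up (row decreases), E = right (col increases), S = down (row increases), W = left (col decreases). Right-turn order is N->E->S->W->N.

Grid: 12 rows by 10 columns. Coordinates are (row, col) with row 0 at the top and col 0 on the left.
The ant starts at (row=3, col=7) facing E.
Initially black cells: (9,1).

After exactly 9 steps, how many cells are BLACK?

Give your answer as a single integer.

Step 1: on WHITE (3,7): turn R to S, flip to black, move to (4,7). |black|=2
Step 2: on WHITE (4,7): turn R to W, flip to black, move to (4,6). |black|=3
Step 3: on WHITE (4,6): turn R to N, flip to black, move to (3,6). |black|=4
Step 4: on WHITE (3,6): turn R to E, flip to black, move to (3,7). |black|=5
Step 5: on BLACK (3,7): turn L to N, flip to white, move to (2,7). |black|=4
Step 6: on WHITE (2,7): turn R to E, flip to black, move to (2,8). |black|=5
Step 7: on WHITE (2,8): turn R to S, flip to black, move to (3,8). |black|=6
Step 8: on WHITE (3,8): turn R to W, flip to black, move to (3,7). |black|=7
Step 9: on WHITE (3,7): turn R to N, flip to black, move to (2,7). |black|=8

Answer: 8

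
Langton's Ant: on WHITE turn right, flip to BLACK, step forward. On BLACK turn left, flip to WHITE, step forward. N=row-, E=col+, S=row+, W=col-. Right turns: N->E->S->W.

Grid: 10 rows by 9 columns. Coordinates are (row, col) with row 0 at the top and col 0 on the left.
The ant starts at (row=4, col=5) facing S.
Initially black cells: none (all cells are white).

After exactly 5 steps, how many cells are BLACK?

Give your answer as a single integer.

Step 1: on WHITE (4,5): turn R to W, flip to black, move to (4,4). |black|=1
Step 2: on WHITE (4,4): turn R to N, flip to black, move to (3,4). |black|=2
Step 3: on WHITE (3,4): turn R to E, flip to black, move to (3,5). |black|=3
Step 4: on WHITE (3,5): turn R to S, flip to black, move to (4,5). |black|=4
Step 5: on BLACK (4,5): turn L to E, flip to white, move to (4,6). |black|=3

Answer: 3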